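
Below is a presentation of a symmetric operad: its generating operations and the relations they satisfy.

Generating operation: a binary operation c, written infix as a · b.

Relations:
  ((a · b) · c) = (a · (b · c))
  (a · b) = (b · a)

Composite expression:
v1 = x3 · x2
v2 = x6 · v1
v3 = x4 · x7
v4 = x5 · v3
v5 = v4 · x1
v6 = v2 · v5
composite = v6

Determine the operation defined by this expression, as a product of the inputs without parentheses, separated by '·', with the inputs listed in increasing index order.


x1 · x2 · x3 · x4 · x5 · x6 · x7

Both nesting and order wash out for c; what remains is which x's occur.
(x3 · x2) spells out as x3 · x2
(x6 · (x3 · x2)) spells out as x6 · x3 · x2
(x4 · x7) spells out as x4 · x7
(x5 · (x4 · x7)) spells out as x5 · x4 · x7
((x5 · (x4 · x7)) · x1) spells out as x5 · x4 · x7 · x1
((x6 · (x3 · x2)) · ((x5 · (x4 · x7)) · x1)) spells out as x6 · x3 · x2 · x5 · x4 · x7 · x1
rearranged into index order: x1 · x2 · x3 · x4 · x5 · x6 · x7


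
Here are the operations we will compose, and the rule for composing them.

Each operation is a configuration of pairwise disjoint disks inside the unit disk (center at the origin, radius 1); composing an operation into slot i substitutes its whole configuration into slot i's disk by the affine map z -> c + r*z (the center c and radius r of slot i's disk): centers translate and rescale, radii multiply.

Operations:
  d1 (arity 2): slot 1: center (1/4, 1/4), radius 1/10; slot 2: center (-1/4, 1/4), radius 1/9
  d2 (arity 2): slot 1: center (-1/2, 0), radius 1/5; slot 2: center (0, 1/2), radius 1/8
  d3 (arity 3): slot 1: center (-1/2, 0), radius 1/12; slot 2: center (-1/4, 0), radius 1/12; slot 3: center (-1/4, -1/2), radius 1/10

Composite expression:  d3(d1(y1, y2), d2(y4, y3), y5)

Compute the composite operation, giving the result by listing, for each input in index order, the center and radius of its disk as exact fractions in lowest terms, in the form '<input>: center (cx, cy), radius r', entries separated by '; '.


y1: center (-23/48, 1/48), radius 1/120; y2: center (-25/48, 1/48), radius 1/108; y3: center (-1/4, 1/24), radius 1/96; y4: center (-7/24, 0), radius 1/60; y5: center (-1/4, -1/2), radius 1/10

Nesting under d3 composes maps z -> c + r*z down each y-path.
input y1: composing its 2 substitution steps yields center (-23/48, 1/48), radius 1/120
input y2: composing its 2 substitution steps yields center (-25/48, 1/48), radius 1/108
input y4: composing its 2 substitution steps yields center (-7/24, 0), radius 1/60
input y3: composing its 2 substitution steps yields center (-1/4, 1/24), radius 1/96
input y5: composing its 1 substitution step yields center (-1/4, -1/2), radius 1/10


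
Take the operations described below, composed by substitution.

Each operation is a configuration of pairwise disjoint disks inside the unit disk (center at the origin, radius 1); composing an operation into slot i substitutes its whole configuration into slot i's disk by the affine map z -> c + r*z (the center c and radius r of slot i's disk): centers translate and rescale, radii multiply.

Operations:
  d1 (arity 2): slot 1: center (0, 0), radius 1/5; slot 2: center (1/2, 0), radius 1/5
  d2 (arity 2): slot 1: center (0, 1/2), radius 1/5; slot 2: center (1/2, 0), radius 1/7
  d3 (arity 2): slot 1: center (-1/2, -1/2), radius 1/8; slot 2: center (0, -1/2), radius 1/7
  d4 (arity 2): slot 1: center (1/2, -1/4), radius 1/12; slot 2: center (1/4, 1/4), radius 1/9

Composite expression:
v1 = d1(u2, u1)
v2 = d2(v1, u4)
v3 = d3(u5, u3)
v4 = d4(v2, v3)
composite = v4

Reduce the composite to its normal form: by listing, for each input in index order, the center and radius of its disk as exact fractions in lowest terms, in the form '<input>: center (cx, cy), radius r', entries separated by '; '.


u1: center (61/120, -5/24), radius 1/300; u2: center (1/2, -5/24), radius 1/300; u3: center (1/4, 7/36), radius 1/63; u4: center (13/24, -1/4), radius 1/84; u5: center (7/36, 7/36), radius 1/72

Below d4, radii multiply path by path; the u-disk centers shift.
input u2: applying the 3 nested substitutions gives center (1/2, -5/24), radius 1/300
input u1: applying the 3 nested substitutions gives center (61/120, -5/24), radius 1/300
input u4: applying the 2 nested substitutions gives center (13/24, -1/4), radius 1/84
input u5: applying the 2 nested substitutions gives center (7/36, 7/36), radius 1/72
input u3: applying the 2 nested substitutions gives center (1/4, 7/36), radius 1/63


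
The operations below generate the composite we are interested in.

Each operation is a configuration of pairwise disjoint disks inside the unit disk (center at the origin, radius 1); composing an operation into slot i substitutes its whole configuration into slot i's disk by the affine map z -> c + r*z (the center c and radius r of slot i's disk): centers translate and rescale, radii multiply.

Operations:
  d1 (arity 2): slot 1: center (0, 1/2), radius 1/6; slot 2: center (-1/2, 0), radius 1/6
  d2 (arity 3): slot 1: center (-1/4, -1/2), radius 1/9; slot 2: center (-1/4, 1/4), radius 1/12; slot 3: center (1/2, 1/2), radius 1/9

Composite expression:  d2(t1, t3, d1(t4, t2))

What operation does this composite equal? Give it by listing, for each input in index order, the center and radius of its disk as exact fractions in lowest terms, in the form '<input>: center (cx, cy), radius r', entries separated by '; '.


Below d2, radii multiply path by path; the t-disk centers shift.
for t1, the 1-step affine chain lands on center (-1/4, -1/2), radius 1/9
for t3, the 1-step affine chain lands on center (-1/4, 1/4), radius 1/12
for t4, the 2-step affine chain lands on center (1/2, 5/9), radius 1/54
for t2, the 2-step affine chain lands on center (4/9, 1/2), radius 1/54

t1: center (-1/4, -1/2), radius 1/9; t2: center (4/9, 1/2), radius 1/54; t3: center (-1/4, 1/4), radius 1/12; t4: center (1/2, 5/9), radius 1/54


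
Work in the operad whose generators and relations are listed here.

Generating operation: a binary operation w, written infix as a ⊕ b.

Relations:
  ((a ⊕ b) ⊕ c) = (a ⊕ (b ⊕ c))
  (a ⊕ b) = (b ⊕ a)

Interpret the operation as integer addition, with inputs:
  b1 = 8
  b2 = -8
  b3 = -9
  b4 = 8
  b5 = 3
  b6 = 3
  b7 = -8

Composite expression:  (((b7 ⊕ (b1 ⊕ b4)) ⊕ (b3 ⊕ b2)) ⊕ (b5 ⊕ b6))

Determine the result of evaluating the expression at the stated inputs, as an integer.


-3

(b1 ⊕ b4) = 16
(b7 ⊕ (b1 ⊕ b4)) = 8
(b3 ⊕ b2) = -17
((b7 ⊕ (b1 ⊕ b4)) ⊕ (b3 ⊕ b2)) = -9
(b5 ⊕ b6) = 6
(((b7 ⊕ (b1 ⊕ b4)) ⊕ (b3 ⊕ b2)) ⊕ (b5 ⊕ b6)) = -3


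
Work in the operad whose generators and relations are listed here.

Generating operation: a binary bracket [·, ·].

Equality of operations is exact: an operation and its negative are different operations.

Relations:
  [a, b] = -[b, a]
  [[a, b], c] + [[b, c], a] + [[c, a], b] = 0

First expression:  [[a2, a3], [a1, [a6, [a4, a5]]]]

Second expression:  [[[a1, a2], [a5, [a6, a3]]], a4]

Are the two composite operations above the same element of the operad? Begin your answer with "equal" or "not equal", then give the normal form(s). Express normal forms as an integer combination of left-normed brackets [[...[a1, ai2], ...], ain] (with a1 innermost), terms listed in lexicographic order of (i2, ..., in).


not equal; first: [[[[[a1, a4], a5], a6], a2], a3] - [[[[[a1, a4], a5], a6], a3], a2] - [[[[[a1, a5], a4], a6], a2], a3] + [[[[[a1, a5], a4], a6], a3], a2] - [[[[[a1, a6], a4], a5], a2], a3] + [[[[[a1, a6], a4], a5], a3], a2] + [[[[[a1, a6], a5], a4], a2], a3] - [[[[[a1, a6], a5], a4], a3], a2]; second: [[[[[a1, a2], a3], a6], a5], a4] - [[[[[a1, a2], a5], a3], a6], a4] + [[[[[a1, a2], a5], a6], a3], a4] - [[[[[a1, a2], a6], a3], a5], a4]

The first expression reduces to [[[[[a1, a4], a5], a6], a2], a3] - [[[[[a1, a4], a5], a6], a3], a2] - [[[[[a1, a5], a4], a6], a2], a3] + [[[[[a1, a5], a4], a6], a3], a2] - [[[[[a1, a6], a4], a5], a2], a3] + [[[[[a1, a6], a4], a5], a3], a2] + [[[[[a1, a6], a5], a4], a2], a3] - [[[[[a1, a6], a5], a4], a3], a2]
The second expression reduces to [[[[[a1, a2], a3], a6], a5], a4] - [[[[[a1, a2], a5], a3], a6], a4] + [[[[[a1, a2], a5], a6], a3], a4] - [[[[[a1, a2], a6], a3], a5], a4]
The forms do not match — not equal.


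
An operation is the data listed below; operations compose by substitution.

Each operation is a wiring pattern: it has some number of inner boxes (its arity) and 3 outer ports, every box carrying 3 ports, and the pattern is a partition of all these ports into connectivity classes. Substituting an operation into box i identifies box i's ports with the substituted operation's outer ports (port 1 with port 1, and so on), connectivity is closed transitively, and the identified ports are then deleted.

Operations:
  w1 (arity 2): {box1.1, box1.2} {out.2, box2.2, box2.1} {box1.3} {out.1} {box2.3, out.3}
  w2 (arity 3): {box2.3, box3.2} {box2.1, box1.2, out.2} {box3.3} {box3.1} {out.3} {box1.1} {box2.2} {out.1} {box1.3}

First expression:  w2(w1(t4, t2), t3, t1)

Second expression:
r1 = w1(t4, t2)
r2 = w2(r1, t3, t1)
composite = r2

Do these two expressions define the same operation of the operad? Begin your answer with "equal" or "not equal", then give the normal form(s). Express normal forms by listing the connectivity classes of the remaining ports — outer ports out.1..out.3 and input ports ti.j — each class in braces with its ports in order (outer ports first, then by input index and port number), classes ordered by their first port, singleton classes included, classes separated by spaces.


equal — both sides give {out.1} {out.2, t2.1, t2.2, t3.1} {out.3} {t1.1} {t1.2, t3.3} {t1.3} {t2.3} {t3.2} {t4.1, t4.2} {t4.3}

Reducing the first expression gives {out.1} {out.2, t2.1, t2.2, t3.1} {out.3} {t1.1} {t1.2, t3.3} {t1.3} {t2.3} {t3.2} {t4.1, t4.2} {t4.3}
Reducing the second expression gives {out.1} {out.2, t2.1, t2.2, t3.1} {out.3} {t1.1} {t1.2, t3.3} {t1.3} {t2.3} {t3.2} {t4.1, t4.2} {t4.3}
Same normal form: equal.


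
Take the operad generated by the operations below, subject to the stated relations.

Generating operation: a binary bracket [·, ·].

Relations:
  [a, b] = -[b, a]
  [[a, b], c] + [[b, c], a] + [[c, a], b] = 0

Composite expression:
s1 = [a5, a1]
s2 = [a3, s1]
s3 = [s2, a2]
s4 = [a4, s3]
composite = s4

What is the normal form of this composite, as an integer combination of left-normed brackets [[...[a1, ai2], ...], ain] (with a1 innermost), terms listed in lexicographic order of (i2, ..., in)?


-[[[[a1, a5], a3], a2], a4]

Antisymmetry and Jacobi reduce to a1-anchored left-normed brackets.
Composite bracket: [a4, [[a3, [a5, a1]], a2]]
Applying ab - ba throughout gives 16 signed words (2^4 = 16).
Words beginning with a1 determine it all:
  sign of a1a5a3a2a4 is -1, so it contributes -[[[[a1, a5], a3], a2], a4]


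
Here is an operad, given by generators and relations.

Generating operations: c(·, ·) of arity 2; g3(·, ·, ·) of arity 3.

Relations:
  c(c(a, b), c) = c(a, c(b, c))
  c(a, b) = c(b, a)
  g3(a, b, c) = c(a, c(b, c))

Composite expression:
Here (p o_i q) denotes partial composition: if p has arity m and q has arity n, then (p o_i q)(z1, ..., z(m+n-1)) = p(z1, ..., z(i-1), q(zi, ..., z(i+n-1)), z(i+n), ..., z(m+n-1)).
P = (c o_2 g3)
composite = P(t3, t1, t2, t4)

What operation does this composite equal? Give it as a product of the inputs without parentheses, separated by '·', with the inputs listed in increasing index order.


t1 · t2 · t3 · t4

Shape and order are irrelevant to c; the t-input set decides.
g3(t1, t2, t4) spells out as t1 · t2 · t4
c(t3, g3(t1, t2, t4)) spells out as t3 · t1 · t2 · t4
sorting the factors by input index: t1 · t2 · t3 · t4


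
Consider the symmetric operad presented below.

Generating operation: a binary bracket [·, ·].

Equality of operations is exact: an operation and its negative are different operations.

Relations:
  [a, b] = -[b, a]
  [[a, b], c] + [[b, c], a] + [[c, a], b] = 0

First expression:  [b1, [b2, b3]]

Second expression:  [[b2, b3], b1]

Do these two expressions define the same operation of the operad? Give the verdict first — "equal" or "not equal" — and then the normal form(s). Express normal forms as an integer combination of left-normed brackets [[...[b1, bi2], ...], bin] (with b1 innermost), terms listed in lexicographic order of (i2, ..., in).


not equal: they reduce to [[b1, b2], b3] - [[b1, b3], b2] and -[[b1, b2], b3] + [[b1, b3], b2]


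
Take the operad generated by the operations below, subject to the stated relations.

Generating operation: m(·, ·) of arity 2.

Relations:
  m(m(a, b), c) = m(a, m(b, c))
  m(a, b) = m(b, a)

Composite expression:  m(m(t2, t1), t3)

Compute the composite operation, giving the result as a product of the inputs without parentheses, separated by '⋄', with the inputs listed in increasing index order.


t1 ⋄ t2 ⋄ t3


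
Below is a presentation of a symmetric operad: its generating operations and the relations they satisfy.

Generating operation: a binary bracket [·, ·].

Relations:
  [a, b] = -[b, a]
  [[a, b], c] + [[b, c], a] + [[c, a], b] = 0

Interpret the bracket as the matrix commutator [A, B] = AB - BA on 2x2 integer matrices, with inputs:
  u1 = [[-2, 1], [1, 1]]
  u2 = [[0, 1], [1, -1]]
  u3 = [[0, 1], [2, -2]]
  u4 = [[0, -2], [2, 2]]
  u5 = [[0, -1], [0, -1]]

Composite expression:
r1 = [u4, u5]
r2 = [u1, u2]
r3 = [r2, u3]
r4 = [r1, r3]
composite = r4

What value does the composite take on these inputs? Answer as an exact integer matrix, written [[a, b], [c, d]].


[[16, 128], [-80, -16]]


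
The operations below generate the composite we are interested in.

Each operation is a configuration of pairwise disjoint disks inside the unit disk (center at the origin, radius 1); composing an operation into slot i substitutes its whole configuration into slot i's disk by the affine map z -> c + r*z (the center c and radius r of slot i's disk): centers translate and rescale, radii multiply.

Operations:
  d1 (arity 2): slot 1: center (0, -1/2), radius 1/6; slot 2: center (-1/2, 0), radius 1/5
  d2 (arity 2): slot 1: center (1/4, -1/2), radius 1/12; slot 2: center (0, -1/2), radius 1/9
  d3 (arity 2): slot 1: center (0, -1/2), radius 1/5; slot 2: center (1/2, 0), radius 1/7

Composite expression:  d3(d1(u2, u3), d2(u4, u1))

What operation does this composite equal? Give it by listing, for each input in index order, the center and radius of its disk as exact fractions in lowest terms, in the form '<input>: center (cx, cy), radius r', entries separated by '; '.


Each u-disk chains the slot maps above it in d3; radii multiply.
for u2, the 2-step affine chain lands on center (0, -3/5), radius 1/30
for u3, the 2-step affine chain lands on center (-1/10, -1/2), radius 1/25
for u4, the 2-step affine chain lands on center (15/28, -1/14), radius 1/84
for u1, the 2-step affine chain lands on center (1/2, -1/14), radius 1/63

u1: center (1/2, -1/14), radius 1/63; u2: center (0, -3/5), radius 1/30; u3: center (-1/10, -1/2), radius 1/25; u4: center (15/28, -1/14), radius 1/84


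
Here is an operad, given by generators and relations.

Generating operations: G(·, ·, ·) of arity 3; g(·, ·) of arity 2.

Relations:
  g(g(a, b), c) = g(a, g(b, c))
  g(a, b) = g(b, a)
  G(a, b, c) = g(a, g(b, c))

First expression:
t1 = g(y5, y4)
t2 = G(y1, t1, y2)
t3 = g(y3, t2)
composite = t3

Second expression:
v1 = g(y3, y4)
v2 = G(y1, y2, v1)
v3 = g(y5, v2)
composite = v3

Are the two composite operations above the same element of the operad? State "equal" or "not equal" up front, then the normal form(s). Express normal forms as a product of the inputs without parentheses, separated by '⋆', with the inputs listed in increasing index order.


equal: each reduces to y1 ⋆ y2 ⋆ y3 ⋆ y4 ⋆ y5

Normal form of the first expression: y1 ⋆ y2 ⋆ y3 ⋆ y4 ⋆ y5
Normal form of the second expression: y1 ⋆ y2 ⋆ y3 ⋆ y4 ⋆ y5
The forms coincide; equal.


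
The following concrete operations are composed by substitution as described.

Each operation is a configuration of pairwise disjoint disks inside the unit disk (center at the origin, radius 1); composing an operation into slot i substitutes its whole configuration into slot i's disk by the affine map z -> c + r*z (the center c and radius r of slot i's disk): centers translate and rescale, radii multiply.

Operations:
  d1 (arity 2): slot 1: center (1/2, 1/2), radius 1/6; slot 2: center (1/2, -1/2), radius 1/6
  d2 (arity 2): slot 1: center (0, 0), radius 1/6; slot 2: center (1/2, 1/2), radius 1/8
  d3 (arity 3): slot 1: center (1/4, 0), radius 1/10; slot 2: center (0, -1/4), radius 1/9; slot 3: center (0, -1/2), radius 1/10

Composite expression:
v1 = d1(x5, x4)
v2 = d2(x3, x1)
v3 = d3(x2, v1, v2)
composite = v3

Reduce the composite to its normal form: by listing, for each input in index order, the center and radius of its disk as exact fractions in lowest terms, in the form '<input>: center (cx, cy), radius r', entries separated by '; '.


Each x-disk chains the slot maps above it in d3; radii multiply.
for x2, the 1-step affine chain lands on center (1/4, 0), radius 1/10
for x5, the 2-step affine chain lands on center (1/18, -7/36), radius 1/54
for x4, the 2-step affine chain lands on center (1/18, -11/36), radius 1/54
for x3, the 2-step affine chain lands on center (0, -1/2), radius 1/60
for x1, the 2-step affine chain lands on center (1/20, -9/20), radius 1/80

x1: center (1/20, -9/20), radius 1/80; x2: center (1/4, 0), radius 1/10; x3: center (0, -1/2), radius 1/60; x4: center (1/18, -11/36), radius 1/54; x5: center (1/18, -7/36), radius 1/54


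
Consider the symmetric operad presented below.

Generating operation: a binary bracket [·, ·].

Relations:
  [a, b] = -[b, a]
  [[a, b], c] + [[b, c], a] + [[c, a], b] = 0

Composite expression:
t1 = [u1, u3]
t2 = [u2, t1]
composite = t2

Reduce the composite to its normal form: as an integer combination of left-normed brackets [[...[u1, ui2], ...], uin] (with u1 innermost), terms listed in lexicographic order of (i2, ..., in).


-[[u1, u3], u2]


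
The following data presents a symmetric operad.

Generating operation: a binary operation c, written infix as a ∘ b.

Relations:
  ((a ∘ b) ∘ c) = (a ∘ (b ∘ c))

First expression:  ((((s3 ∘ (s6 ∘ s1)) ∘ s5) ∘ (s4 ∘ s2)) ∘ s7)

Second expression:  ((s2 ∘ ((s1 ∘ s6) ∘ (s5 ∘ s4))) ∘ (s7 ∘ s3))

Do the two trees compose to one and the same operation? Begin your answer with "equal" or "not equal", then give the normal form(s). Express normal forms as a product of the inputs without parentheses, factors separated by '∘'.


Normal form of the first expression: s3 ∘ s6 ∘ s1 ∘ s5 ∘ s4 ∘ s2 ∘ s7
Normal form of the second expression: s2 ∘ s1 ∘ s6 ∘ s5 ∘ s4 ∘ s7 ∘ s3
The normal forms differ: not equal.

not equal; first: s3 ∘ s6 ∘ s1 ∘ s5 ∘ s4 ∘ s2 ∘ s7; second: s2 ∘ s1 ∘ s6 ∘ s5 ∘ s4 ∘ s7 ∘ s3


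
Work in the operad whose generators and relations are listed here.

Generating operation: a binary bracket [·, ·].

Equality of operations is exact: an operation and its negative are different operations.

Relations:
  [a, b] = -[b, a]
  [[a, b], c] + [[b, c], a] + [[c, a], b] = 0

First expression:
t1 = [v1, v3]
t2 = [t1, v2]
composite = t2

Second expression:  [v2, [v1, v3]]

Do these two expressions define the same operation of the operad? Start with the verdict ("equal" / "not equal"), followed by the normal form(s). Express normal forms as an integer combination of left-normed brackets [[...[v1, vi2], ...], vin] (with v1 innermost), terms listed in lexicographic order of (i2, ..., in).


Reducing the first expression gives [[v1, v3], v2]
Reducing the second expression gives -[[v1, v3], v2]
Different reductions; not equal.

not equal; the first gives [[v1, v3], v2] and the second -[[v1, v3], v2]


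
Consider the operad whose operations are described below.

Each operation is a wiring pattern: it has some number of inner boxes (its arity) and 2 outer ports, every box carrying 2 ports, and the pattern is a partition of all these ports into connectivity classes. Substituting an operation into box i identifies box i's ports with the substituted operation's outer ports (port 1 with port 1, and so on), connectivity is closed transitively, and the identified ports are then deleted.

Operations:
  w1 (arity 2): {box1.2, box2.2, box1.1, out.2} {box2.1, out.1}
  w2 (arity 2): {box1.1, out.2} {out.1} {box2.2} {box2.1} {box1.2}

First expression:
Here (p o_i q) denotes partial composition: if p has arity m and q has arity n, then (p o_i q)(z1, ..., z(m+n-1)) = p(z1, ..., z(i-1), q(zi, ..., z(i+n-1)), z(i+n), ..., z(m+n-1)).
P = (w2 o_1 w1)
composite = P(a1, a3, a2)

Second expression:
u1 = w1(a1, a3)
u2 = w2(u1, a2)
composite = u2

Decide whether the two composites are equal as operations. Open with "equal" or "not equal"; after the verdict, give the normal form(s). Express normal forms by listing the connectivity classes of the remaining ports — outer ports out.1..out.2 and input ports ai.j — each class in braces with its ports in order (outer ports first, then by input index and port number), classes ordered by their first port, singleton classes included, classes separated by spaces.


equal — both sides give {out.1} {out.2, a3.1} {a1.1, a1.2, a3.2} {a2.1} {a2.2}

Reducing the first expression gives {out.1} {out.2, a3.1} {a1.1, a1.2, a3.2} {a2.1} {a2.2}
Reducing the second expression gives {out.1} {out.2, a3.1} {a1.1, a1.2, a3.2} {a2.1} {a2.2}
One common form — equal.


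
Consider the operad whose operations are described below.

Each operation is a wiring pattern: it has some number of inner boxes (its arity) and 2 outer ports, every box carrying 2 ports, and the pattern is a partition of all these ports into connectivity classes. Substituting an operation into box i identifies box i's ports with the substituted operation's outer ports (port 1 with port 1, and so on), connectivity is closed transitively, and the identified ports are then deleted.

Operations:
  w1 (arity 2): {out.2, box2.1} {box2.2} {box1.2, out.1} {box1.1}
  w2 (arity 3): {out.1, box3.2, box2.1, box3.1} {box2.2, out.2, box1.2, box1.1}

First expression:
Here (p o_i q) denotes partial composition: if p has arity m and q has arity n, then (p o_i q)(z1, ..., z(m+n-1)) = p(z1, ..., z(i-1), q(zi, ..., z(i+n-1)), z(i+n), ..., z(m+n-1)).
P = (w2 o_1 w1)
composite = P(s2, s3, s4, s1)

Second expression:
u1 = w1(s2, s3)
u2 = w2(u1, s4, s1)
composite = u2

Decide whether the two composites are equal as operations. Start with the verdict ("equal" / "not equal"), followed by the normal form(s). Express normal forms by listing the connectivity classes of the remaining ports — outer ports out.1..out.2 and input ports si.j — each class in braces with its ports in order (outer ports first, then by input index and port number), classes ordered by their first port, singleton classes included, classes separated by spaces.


Normal form of the first expression: {out.1, s1.1, s1.2, s4.1} {out.2, s2.2, s3.1, s4.2} {s2.1} {s3.2}
Normal form of the second expression: {out.1, s1.1, s1.2, s4.1} {out.2, s2.2, s3.1, s4.2} {s2.1} {s3.2}
One common form — equal.

equal; both compose to {out.1, s1.1, s1.2, s4.1} {out.2, s2.2, s3.1, s4.2} {s2.1} {s3.2}


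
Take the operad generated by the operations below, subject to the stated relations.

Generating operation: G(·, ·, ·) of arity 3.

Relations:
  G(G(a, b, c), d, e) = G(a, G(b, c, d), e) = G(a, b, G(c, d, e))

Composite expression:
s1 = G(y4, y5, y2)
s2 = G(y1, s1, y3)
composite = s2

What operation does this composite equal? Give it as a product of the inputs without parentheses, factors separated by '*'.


y1 * y4 * y5 * y2 * y3


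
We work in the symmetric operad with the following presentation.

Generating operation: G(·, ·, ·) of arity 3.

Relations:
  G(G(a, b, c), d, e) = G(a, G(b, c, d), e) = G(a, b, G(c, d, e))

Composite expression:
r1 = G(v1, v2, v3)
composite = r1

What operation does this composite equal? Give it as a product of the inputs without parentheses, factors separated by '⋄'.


v1 ⋄ v2 ⋄ v3

Key point: G is associative — brackets drop, the v-order remains.
G(v1, v2, v3) reduces to v1 ⋄ v2 ⋄ v3


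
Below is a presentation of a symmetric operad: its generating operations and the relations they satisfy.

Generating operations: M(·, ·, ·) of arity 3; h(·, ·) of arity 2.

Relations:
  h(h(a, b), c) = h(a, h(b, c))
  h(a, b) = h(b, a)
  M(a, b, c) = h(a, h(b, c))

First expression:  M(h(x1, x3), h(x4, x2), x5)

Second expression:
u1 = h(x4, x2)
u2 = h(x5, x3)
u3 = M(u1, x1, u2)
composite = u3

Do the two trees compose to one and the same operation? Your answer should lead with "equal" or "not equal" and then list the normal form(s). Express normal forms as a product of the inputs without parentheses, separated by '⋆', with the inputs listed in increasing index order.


Reducing the first expression gives x1 ⋆ x2 ⋆ x3 ⋆ x4 ⋆ x5
Reducing the second expression gives x1 ⋆ x2 ⋆ x3 ⋆ x4 ⋆ x5
The forms coincide; equal.

equal; both compose to x1 ⋆ x2 ⋆ x3 ⋆ x4 ⋆ x5


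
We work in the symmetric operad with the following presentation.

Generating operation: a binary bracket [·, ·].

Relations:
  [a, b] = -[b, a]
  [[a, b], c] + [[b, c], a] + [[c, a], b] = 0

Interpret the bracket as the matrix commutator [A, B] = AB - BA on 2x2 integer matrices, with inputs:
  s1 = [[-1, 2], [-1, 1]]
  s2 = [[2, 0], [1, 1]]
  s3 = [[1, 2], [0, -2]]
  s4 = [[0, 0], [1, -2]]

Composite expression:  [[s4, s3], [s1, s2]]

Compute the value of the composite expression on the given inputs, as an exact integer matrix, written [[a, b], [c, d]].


[[10, -8], [16, -10]]

[s4, s3] = [[-2, 4], [3, 2]]
[s1, s2] = [[2, -2], [1, -2]]
[[s4, s3], [s1, s2]] = [[10, -8], [16, -10]]


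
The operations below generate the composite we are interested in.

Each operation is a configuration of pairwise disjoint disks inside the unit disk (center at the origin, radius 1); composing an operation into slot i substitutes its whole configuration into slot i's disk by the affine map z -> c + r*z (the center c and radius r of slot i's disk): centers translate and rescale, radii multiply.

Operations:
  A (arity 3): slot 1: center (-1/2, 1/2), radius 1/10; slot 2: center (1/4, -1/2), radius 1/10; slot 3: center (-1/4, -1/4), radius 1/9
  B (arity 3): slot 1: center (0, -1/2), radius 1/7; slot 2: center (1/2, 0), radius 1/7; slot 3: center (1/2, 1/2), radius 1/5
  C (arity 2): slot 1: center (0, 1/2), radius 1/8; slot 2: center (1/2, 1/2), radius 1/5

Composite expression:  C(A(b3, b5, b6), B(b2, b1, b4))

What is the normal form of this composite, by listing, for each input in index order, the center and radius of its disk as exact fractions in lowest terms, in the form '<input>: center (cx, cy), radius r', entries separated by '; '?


b1: center (3/5, 1/2), radius 1/35; b2: center (1/2, 2/5), radius 1/35; b3: center (-1/16, 9/16), radius 1/80; b4: center (3/5, 3/5), radius 1/25; b5: center (1/32, 7/16), radius 1/80; b6: center (-1/32, 15/32), radius 1/72


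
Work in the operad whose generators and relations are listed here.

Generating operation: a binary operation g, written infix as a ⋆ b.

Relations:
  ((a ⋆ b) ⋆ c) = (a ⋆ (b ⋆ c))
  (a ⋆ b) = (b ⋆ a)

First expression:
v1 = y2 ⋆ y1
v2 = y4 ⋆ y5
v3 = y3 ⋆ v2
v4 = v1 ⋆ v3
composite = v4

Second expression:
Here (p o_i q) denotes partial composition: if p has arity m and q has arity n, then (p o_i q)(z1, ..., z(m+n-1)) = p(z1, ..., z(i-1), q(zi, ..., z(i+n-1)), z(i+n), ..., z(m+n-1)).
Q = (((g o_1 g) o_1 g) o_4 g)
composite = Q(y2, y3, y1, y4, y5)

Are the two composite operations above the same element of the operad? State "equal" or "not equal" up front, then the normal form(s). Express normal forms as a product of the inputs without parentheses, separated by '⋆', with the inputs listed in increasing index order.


equal: each reduces to y1 ⋆ y2 ⋆ y3 ⋆ y4 ⋆ y5

The first expression, normalized: y1 ⋆ y2 ⋆ y3 ⋆ y4 ⋆ y5
The second expression, normalized: y1 ⋆ y2 ⋆ y3 ⋆ y4 ⋆ y5
Identical normal forms: equal.


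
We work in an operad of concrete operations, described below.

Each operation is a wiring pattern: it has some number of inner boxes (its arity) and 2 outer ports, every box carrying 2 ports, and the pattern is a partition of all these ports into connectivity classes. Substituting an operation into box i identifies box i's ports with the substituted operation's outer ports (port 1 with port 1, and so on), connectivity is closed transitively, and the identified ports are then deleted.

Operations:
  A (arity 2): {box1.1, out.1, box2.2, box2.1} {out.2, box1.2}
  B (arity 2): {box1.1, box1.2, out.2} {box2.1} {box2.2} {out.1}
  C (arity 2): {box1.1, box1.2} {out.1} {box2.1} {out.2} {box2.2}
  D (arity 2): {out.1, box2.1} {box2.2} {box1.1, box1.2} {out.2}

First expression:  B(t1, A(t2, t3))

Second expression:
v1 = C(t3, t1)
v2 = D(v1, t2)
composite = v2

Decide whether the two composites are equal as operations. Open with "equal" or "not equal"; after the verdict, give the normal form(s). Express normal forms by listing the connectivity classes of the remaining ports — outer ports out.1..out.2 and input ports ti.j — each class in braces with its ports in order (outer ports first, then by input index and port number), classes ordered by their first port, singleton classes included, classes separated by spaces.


not equal — first {out.1} {out.2, t1.1, t1.2} {t2.1, t3.1, t3.2} {t2.2}, second {out.1, t2.1} {out.2} {t1.1} {t1.2} {t2.2} {t3.1, t3.2}

Reducing the first expression gives {out.1} {out.2, t1.1, t1.2} {t2.1, t3.1, t3.2} {t2.2}
Reducing the second expression gives {out.1, t2.1} {out.2} {t1.1} {t1.2} {t2.2} {t3.1, t3.2}
Distinct normal forms: not equal.


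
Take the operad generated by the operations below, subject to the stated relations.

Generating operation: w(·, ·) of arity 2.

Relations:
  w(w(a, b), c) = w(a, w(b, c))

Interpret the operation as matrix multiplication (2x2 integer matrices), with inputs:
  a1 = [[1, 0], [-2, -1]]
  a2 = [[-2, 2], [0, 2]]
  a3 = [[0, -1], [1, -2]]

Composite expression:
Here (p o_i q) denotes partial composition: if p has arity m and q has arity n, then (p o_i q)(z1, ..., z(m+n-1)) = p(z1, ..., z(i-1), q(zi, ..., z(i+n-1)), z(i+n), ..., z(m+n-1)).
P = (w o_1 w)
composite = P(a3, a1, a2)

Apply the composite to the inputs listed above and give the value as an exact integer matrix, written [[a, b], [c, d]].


[[-4, 6], [-10, 14]]


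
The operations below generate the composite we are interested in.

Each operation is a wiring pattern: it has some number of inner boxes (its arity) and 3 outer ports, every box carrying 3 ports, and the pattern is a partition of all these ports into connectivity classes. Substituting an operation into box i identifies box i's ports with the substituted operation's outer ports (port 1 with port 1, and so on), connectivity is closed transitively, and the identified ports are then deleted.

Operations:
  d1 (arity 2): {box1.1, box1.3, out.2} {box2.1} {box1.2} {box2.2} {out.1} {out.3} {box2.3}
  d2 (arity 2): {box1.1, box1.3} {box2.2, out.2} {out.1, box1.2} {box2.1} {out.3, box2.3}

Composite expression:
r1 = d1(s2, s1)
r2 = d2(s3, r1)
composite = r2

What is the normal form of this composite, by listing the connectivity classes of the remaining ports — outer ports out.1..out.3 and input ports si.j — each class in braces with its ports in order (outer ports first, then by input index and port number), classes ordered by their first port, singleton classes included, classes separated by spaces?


Substituting into d2 glues patterns; closure does the rest.
after d1, the pattern on (s2, s1) reads {out.1} {out.2, s2.1, s2.3} {out.3} {s1.1} {s1.2} {s1.3} {s2.2} (out.j = its outer ports)
after d2, the pattern on (s3, s2, s1) reads {out.1, s3.2} {out.2, s2.1, s2.3} {out.3} {s1.1} {s1.2} {s1.3} {s2.2} {s3.1, s3.3} (out.j = its outer ports)

{out.1, s3.2} {out.2, s2.1, s2.3} {out.3} {s1.1} {s1.2} {s1.3} {s2.2} {s3.1, s3.3}


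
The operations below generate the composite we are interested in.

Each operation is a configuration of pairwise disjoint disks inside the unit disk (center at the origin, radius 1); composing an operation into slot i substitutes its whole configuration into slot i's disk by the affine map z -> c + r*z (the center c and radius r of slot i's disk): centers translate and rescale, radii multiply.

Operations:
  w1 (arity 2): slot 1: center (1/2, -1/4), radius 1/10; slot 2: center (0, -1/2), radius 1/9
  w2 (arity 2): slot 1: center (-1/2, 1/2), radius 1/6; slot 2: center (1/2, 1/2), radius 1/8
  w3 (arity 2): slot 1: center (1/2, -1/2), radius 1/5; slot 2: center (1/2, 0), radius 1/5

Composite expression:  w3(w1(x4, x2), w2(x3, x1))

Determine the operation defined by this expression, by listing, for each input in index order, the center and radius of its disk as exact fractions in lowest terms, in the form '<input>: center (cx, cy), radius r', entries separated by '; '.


x1: center (3/5, 1/10), radius 1/40; x2: center (1/2, -3/5), radius 1/45; x3: center (2/5, 1/10), radius 1/30; x4: center (3/5, -11/20), radius 1/50

Follow each x-input down from w3: c' goes to c + r*c', radius to r*r'.
tracing x4 down its 2-map path: center (3/5, -11/20), radius 1/50
tracing x2 down its 2-map path: center (1/2, -3/5), radius 1/45
tracing x3 down its 2-map path: center (2/5, 1/10), radius 1/30
tracing x1 down its 2-map path: center (3/5, 1/10), radius 1/40


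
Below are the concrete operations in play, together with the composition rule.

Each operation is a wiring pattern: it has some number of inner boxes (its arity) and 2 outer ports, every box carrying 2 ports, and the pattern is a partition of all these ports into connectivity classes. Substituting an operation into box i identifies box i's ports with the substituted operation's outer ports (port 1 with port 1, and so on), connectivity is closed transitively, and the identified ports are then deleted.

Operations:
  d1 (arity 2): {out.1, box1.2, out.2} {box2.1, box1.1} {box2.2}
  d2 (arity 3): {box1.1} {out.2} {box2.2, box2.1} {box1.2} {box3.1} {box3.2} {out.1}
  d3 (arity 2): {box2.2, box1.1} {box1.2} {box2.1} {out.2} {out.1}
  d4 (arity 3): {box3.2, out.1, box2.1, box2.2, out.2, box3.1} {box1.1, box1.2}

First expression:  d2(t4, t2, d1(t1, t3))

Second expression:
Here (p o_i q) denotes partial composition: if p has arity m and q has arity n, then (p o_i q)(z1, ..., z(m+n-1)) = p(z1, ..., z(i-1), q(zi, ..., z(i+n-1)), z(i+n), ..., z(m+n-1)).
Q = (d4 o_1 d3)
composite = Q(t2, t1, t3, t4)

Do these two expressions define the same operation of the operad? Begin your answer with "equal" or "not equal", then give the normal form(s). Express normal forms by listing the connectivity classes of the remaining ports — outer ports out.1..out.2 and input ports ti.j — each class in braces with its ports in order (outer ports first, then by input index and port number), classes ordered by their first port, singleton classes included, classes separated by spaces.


not equal: they reduce to {out.1} {out.2} {t1.1, t3.1} {t1.2} {t2.1, t2.2} {t3.2} {t4.1} {t4.2} and {out.1, out.2, t3.1, t3.2, t4.1, t4.2} {t1.1} {t1.2, t2.1} {t2.2}


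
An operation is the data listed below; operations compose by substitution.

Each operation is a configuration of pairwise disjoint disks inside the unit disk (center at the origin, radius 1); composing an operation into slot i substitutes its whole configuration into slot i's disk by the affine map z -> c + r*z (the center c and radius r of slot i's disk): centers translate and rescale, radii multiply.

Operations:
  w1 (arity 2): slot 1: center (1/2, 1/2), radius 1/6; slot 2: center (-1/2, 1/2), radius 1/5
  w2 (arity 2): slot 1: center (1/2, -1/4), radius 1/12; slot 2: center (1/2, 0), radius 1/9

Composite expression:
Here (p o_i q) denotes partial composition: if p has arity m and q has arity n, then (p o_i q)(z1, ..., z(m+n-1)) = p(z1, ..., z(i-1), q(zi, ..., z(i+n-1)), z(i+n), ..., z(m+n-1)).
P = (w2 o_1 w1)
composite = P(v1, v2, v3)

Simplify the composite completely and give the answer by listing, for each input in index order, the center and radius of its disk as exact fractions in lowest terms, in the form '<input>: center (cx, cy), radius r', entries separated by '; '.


v1: center (13/24, -5/24), radius 1/72; v2: center (11/24, -5/24), radius 1/60; v3: center (1/2, 0), radius 1/9

Affine substitution under w2: radii multiply and v-centers shift.
v1: after 2 affine steps, its disk has center (13/24, -5/24), radius 1/72
v2: after 2 affine steps, its disk has center (11/24, -5/24), radius 1/60
v3: after 1 affine step, its disk has center (1/2, 0), radius 1/9


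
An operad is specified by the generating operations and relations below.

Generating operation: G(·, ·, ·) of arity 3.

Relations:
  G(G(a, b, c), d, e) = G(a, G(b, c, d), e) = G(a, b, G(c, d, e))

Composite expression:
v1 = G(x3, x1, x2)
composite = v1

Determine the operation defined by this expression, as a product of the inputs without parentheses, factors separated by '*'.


x3 * x1 * x2

All parenthesizations of G agree; list the x-inputs left to right.
G(x3, x1, x2) reduces to x3 * x1 * x2


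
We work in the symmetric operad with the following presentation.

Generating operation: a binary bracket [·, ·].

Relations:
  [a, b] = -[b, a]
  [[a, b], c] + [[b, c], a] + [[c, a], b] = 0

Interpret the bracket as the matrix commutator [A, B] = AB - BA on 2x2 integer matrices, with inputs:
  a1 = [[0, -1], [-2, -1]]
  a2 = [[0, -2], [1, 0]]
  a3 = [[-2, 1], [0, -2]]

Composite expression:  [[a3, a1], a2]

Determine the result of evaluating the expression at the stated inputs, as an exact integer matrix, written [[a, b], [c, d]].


[[-1, 8], [4, 1]]


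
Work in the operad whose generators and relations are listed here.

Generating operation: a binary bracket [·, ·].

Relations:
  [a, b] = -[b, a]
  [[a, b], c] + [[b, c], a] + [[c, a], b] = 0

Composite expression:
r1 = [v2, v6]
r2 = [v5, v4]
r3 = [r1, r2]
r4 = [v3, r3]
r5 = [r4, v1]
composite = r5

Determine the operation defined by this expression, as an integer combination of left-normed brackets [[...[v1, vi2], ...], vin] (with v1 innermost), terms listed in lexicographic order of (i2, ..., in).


-[[[[[v1, v2], v6], v4], v5], v3] + [[[[[v1, v2], v6], v5], v4], v3] + [[[[[v1, v3], v2], v6], v4], v5] - [[[[[v1, v3], v2], v6], v5], v4] - [[[[[v1, v3], v4], v5], v2], v6] + [[[[[v1, v3], v4], v5], v6], v2] + [[[[[v1, v3], v5], v4], v2], v6] - [[[[[v1, v3], v5], v4], v6], v2] - [[[[[v1, v3], v6], v2], v4], v5] + [[[[[v1, v3], v6], v2], v5], v4] + [[[[[v1, v4], v5], v2], v6], v3] - [[[[[v1, v4], v5], v6], v2], v3] - [[[[[v1, v5], v4], v2], v6], v3] + [[[[[v1, v5], v4], v6], v2], v3] + [[[[[v1, v6], v2], v4], v5], v3] - [[[[[v1, v6], v2], v5], v4], v3]

In the tensor algebra, words opening v1 carry the v1-anchored form.
Composite bracket: [[v3, [[v2, v6], [v5, v4]]], v1]
The bracket unfolds into 32 signed words via [a, b] = ab - ba (2^5 = 32).
Coefficients come from the v1-initial words:
  word v1v2v6v4v5v3 has sign -1, contributing -[[[[[v1, v2], v6], v4], v5], v3]
  word v1v2v6v5v4v3 has sign +1, contributing +[[[[[v1, v2], v6], v5], v4], v3]
  word v1v3v2v6v4v5 has sign +1, contributing +[[[[[v1, v3], v2], v6], v4], v5]
  word v1v3v2v6v5v4 has sign -1, contributing -[[[[[v1, v3], v2], v6], v5], v4]
  word v1v3v4v5v2v6 has sign -1, contributing -[[[[[v1, v3], v4], v5], v2], v6]
  word v1v3v4v5v6v2 has sign +1, contributing +[[[[[v1, v3], v4], v5], v6], v2]
  word v1v3v5v4v2v6 has sign +1, contributing +[[[[[v1, v3], v5], v4], v2], v6]
  word v1v3v5v4v6v2 has sign -1, contributing -[[[[[v1, v3], v5], v4], v6], v2]
  word v1v3v6v2v4v5 has sign -1, contributing -[[[[[v1, v3], v6], v2], v4], v5]
  word v1v3v6v2v5v4 has sign +1, contributing +[[[[[v1, v3], v6], v2], v5], v4]
  word v1v4v5v2v6v3 has sign +1, contributing +[[[[[v1, v4], v5], v2], v6], v3]
  word v1v4v5v6v2v3 has sign -1, contributing -[[[[[v1, v4], v5], v6], v2], v3]
  word v1v5v4v2v6v3 has sign -1, contributing -[[[[[v1, v5], v4], v2], v6], v3]
  word v1v5v4v6v2v3 has sign +1, contributing +[[[[[v1, v5], v4], v6], v2], v3]
  word v1v6v2v4v5v3 has sign +1, contributing +[[[[[v1, v6], v2], v4], v5], v3]
  word v1v6v2v5v4v3 has sign -1, contributing -[[[[[v1, v6], v2], v5], v4], v3]
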